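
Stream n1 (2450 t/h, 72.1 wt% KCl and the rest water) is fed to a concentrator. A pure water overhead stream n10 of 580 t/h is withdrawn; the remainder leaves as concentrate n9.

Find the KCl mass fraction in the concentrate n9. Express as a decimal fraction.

0.9446

KCl is not removed: 2450×0.721 = 1766.5 t/h of KCl enters n9.
Concentrate = 2450 − 580 = 1870 t/h.
Mass fraction = 1766.5/1870 = 0.9446.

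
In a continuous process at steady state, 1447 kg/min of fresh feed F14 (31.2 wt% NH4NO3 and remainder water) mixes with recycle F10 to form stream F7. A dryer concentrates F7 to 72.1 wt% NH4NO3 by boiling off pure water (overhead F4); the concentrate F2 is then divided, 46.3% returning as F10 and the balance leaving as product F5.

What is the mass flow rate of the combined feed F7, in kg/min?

Overall NH4NO3 balance (none leaves overhead): NH4NO3 in fresh feed = NH4NO3 in product, i.e. 1447×0.312 = (1−0.463)·F2·0.721.
F2 = 451.46/(0.721×0.537) = 1166 kg/min.
Recycle F10 = 0.463×1166 = 539.88 kg/min.
Combined feed F7 = 1447 + 539.88 = 1986.9 kg/min.

1987 kg/min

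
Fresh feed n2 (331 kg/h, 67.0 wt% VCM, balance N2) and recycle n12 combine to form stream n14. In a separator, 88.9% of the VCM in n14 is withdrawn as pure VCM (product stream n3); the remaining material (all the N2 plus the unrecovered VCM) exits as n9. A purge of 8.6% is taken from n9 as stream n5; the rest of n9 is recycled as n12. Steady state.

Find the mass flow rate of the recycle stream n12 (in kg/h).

N2 enters only via n2 and leaves only via the purge: 331×0.330 = 0.086×(N2 in n9), and the separator passes all N2, so N2 in n14 = N2 in n9 = 1270.1 kg/h.
VCM in n14: m_A = 331×0.670 + (1−0.086)·(1−0.889)·m_A, so m_A = 221.77/0.8985 = 246.81 kg/h.
n9 = (1−0.889)×246.81 + 1270.1 = 1297.5 kg/h.
Recycle n12 = (1−0.086)×1297.5 = 1185.9 kg/h.

1186 kg/h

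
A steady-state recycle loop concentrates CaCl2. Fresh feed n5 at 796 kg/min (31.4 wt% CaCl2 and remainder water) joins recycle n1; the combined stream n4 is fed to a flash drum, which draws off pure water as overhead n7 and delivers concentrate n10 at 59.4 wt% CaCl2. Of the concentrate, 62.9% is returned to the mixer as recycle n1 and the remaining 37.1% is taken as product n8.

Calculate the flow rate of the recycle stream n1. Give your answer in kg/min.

Overall CaCl2 balance (none leaves overhead): CaCl2 in fresh feed = CaCl2 in product, i.e. 796×0.314 = (1−0.629)·n10·0.594.
n10 = 249.94/(0.594×0.371) = 1134.2 kg/min.
Recycle n1 = 0.629×1134.2 = 713.4 kg/min.

713.4 kg/min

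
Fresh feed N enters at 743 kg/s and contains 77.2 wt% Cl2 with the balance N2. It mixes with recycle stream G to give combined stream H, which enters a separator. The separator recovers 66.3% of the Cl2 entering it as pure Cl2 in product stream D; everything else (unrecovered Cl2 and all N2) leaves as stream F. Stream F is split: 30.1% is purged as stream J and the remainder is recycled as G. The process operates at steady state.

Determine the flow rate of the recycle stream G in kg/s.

N2 enters only via N and leaves only via the purge: 743×0.228 = 0.301×(N2 in F), and the separator passes all N2, so N2 in H = N2 in F = 562.8 kg/s.
Cl2 in H: m_A = 743×0.772 + (1−0.301)·(1−0.663)·m_A, so m_A = 573.6/0.7644 = 750.35 kg/s.
F = (1−0.663)×750.35 + 562.8 = 815.67 kg/s.
Recycle G = (1−0.301)×815.67 = 570.15 kg/s.

570.2 kg/s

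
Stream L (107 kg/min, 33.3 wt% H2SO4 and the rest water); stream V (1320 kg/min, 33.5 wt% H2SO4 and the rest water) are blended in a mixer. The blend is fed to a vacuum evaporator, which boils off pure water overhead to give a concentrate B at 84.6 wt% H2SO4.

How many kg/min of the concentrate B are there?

H2SO4 entering = 107×0.333 + 1320×0.335 = 477.83 kg/min.
All H2SO4 reports to B, so B = 477.83/0.846 = 564.81 kg/min.

564.8 kg/min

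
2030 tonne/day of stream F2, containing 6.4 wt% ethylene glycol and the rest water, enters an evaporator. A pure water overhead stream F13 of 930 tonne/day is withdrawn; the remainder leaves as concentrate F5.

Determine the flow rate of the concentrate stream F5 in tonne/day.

1100 tonne/day

Concentrate = 2030 − 930 = 1100 tonne/day.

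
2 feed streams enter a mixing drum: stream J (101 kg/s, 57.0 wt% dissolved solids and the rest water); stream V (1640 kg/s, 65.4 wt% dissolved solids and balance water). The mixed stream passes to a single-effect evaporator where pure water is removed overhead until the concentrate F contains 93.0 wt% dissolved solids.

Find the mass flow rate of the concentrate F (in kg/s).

1215 kg/s

dissolved solids entering = 101×0.570 + 1640×0.654 = 1130.1 kg/s.
All dissolved solids reports to F, so F = 1130.1/0.930 = 1215.2 kg/s.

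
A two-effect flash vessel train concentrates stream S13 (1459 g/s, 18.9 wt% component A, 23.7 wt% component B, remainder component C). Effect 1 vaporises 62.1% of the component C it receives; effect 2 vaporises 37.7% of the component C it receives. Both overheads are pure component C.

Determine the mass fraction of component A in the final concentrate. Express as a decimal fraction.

0.3366

component C in feed = 1459×0.574 = 837.47 g/s.
After stage 1: component C left = (1−0.621)×837.47 = 317.4; stream total = 938.93 g/s.
After stage 2: component C left = (1−0.377)×317.4 = 197.74; final concentrate = 819.27 g/s.
component A fraction = 275.75/819.27 = 0.3366.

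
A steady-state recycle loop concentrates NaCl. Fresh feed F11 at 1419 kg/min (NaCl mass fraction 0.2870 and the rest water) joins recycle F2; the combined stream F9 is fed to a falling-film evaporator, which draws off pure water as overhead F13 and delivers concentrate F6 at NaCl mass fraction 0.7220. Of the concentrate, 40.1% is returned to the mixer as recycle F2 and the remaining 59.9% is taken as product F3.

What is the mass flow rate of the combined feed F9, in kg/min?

1797 kg/min

Overall NaCl balance (none leaves overhead): NaCl in fresh feed = NaCl in product, i.e. 1419×0.287 = (1−0.401)·F6·0.722.
F6 = 407.25/(0.722×0.599) = 941.67 kg/min.
Recycle F2 = 0.401×941.67 = 377.61 kg/min.
Combined feed F9 = 1419 + 377.61 = 1796.6 kg/min.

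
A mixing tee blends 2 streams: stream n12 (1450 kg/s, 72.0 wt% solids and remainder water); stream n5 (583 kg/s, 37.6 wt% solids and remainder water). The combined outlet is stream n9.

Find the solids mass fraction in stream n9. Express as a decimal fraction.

Total flow out = 1450 + 583 = 2033 kg/s.
solids in = 1450×0.720 + 583×0.376 = 1263.2 kg/s.
solids mass fraction in n9 = 1263.2/2033 = 0.6214.

0.6214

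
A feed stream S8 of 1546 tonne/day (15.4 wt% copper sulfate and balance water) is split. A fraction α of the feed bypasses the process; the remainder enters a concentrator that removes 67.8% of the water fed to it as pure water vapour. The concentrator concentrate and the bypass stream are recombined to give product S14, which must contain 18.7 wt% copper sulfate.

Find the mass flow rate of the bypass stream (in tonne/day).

1070 tonne/day

All 1546×0.154 = 238.08 tonne/day of copper sulfate reaches S14, so S14 = 238.08/0.187 = 1273.2 tonne/day and vapour = 272.82 tonne/day.
The evaporator receives (1−α)·1546 of feed at 0.846 water and removes 0.678 of that water:
0.678×0.846×(1−α)×1546 = 272.82
(1−α) = 272.82/886.77 = 0.3077;  α = 0.6923.
Bypass flow = 0.6923×1546 = 1070.4 tonne/day.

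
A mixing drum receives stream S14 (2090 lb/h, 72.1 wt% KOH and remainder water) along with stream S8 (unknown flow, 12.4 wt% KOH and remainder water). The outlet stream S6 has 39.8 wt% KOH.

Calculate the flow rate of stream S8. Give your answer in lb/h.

Let S8 be the unknown flow. Total out = 2090 + S8.
KOH balance: 1506.9 + 0.124·S8 = 0.398·(2090 + S8)
(0.124 − 0.398)·S8 = 0.398×2090 − 1506.9 = -675.07
S8 = -675.07 / -0.274 = 2463.8 lb/h

2464 lb/h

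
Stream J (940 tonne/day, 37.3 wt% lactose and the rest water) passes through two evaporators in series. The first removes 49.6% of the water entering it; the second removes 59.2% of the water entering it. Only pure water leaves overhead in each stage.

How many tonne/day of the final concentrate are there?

471.8 tonne/day

water in feed = 940×0.627 = 589.38 tonne/day.
After stage 1: water left = (1−0.496)×589.38 = 297.05; stream total = 647.67 tonne/day.
After stage 2: water left = (1−0.592)×297.05 = 121.2; final concentrate = 471.82 tonne/day.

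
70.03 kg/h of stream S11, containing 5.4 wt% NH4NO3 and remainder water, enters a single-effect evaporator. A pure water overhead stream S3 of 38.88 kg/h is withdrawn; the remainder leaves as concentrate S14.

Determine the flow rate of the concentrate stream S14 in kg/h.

Concentrate = 70.03 − 38.88 = 31.15 kg/h.

31.15 kg/h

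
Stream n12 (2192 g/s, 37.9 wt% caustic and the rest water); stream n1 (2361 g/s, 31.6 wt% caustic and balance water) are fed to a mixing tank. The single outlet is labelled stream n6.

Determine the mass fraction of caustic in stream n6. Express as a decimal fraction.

0.346

Total flow out = 2192 + 2361 = 4553 g/s.
caustic in = 2192×0.379 + 2361×0.316 = 1576.8 g/s.
caustic mass fraction in n6 = 1576.8/4553 = 0.346.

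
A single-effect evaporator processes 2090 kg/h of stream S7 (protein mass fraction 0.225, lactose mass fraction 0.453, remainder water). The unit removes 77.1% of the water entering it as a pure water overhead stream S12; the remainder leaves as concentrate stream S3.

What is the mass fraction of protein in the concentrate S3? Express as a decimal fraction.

0.299

protein is not removed: 2090×0.225 = 470.25 kg/h of protein enters S3.
water entering = 2090×0.322 = 672.98 kg/h; overhead removed = 0.771×672.98 = 518.87 kg/h.
Concentrate = 2090 − 518.87 = 1571.1 kg/h.
Mass fraction = 470.25/1571.1 = 0.299.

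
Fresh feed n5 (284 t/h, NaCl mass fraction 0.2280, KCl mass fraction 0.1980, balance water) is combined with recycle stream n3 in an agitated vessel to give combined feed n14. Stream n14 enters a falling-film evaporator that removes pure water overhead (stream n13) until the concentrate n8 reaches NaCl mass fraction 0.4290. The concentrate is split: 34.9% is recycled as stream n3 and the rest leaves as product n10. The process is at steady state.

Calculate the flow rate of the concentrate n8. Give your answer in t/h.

Overall NaCl balance (none leaves overhead): NaCl in fresh feed = NaCl in product, i.e. 284×0.228 = (1−0.349)·n8·0.429.
n8 = 64.752/(0.429×0.651) = 231.85 t/h.

231.9 t/h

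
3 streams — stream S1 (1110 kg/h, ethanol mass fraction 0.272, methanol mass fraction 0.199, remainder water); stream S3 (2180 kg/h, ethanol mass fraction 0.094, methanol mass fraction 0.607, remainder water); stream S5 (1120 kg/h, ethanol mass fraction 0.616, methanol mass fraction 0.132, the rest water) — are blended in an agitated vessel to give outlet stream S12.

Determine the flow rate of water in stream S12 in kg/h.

1521 kg/h

water out = water in = 1110×0.529 + 2180×0.299 + 1120×0.252 = 1521.2 kg/h.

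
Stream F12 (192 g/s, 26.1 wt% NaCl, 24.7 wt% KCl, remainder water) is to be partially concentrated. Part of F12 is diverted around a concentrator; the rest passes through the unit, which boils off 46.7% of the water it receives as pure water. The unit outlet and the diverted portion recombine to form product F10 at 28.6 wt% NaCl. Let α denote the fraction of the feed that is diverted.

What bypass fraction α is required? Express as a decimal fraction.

All 192×0.261 = 50.112 g/s of NaCl reaches F10, so F10 = 50.112/0.286 = 175.22 g/s and vapour = 16.783 g/s.
The evaporator receives (1−α)·192 of feed at 0.492 water and removes 0.467 of that water:
0.467×0.492×(1−α)×192 = 16.783
(1−α) = 16.783/44.115 = 0.3804;  α = 0.6196.

0.620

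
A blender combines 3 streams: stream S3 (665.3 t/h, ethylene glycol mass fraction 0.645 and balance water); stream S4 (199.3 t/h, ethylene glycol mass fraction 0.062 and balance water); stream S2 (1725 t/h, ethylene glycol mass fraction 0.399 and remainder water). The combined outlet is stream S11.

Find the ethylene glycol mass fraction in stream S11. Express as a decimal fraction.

0.436

Total flow out = 665.3 + 199.3 + 1725 = 2589.6 t/h.
ethylene glycol in = 665.3×0.645 + 199.3×0.062 + 1725×0.399 = 1129.8 t/h.
ethylene glycol mass fraction in S11 = 1129.8/2589.6 = 0.436.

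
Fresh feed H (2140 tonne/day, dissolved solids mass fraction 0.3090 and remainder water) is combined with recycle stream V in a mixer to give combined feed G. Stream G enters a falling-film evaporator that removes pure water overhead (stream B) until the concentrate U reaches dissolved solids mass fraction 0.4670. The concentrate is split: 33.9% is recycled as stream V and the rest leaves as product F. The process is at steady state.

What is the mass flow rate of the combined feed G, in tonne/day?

Overall dissolved solids balance (none leaves overhead): dissolved solids in fresh feed = dissolved solids in product, i.e. 2140×0.309 = (1−0.339)·U·0.467.
U = 661.26/(0.467×0.661) = 2142.2 tonne/day.
Recycle V = 0.339×2142.2 = 726.2 tonne/day.
Combined feed G = 2140 + 726.2 = 2866.2 tonne/day.

2866 tonne/day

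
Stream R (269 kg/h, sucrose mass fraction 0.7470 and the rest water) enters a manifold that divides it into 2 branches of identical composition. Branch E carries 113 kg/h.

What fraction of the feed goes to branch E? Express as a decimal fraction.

Fraction to E = 113/269 = 0.4201.

0.420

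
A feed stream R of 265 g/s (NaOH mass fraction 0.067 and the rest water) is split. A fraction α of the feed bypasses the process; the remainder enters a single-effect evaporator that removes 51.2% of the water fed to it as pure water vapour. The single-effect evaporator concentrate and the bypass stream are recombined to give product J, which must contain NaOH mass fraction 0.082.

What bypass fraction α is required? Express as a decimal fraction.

0.617

All 265×0.067 = 17.755 g/s of NaOH reaches J, so J = 17.755/0.082 = 216.52 g/s and vapour = 48.476 g/s.
The evaporator receives (1−α)·265 of feed at 0.933 water and removes 0.512 of that water:
0.512×0.933×(1−α)×265 = 48.476
(1−α) = 48.476/126.59 = 0.3829;  α = 0.6171.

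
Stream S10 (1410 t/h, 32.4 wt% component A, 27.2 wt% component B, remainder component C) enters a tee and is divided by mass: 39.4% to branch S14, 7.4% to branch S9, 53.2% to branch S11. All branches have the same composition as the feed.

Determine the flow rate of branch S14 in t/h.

555.5 t/h

Branch S14 flow = 0.394×1410 = 555.54 t/h.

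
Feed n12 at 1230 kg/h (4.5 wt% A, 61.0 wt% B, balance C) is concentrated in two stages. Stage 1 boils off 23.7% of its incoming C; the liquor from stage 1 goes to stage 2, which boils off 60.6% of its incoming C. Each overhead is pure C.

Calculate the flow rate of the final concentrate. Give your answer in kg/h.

C in feed = 1230×0.345 = 424.35 kg/h.
After stage 1: C left = (1−0.237)×424.35 = 323.78; stream total = 1129.4 kg/h.
After stage 2: C left = (1−0.606)×323.78 = 127.57; final concentrate = 933.22 kg/h.

933.2 kg/h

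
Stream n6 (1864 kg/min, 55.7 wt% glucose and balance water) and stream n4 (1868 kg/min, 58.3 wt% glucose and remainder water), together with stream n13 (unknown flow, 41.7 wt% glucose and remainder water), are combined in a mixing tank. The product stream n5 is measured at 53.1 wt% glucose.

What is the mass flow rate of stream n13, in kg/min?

1277 kg/min

Let n13 be the unknown flow. Total out = 3732 + n13.
glucose balance: 2127.3 + 0.417·n13 = 0.531·(3732 + n13)
(0.417 − 0.531)·n13 = 0.531×3732 − 2127.3 = -145.6
n13 = -145.6 / -0.114 = 1277.2 kg/min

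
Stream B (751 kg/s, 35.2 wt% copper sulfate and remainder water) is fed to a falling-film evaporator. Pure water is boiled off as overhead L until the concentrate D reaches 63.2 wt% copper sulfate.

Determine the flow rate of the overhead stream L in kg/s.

copper sulfate is conserved: 751×0.352 = 264.35 kg/s all reports to the concentrate.
Concentrate = 264.35/(target fraction) = 418.28 kg/s.
Overhead = 751 − 418.28 = 332.72 kg/s.

332.7 kg/s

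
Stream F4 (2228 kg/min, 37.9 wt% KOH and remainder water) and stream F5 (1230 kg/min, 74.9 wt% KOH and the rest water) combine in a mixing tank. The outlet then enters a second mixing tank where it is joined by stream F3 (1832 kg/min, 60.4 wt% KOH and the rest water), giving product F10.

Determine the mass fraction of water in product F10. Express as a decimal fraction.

Overall, product flow = 5290 kg/min.
water in = 2228×0.621 + 1230×0.251 + 1832×0.396 = 2417.8 kg/min.
water fraction in F10 = 0.4570.

0.4570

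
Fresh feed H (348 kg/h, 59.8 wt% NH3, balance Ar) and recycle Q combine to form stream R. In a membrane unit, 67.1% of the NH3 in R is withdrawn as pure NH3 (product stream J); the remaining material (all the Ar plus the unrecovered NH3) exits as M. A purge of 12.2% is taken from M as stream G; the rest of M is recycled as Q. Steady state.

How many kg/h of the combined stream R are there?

1439 kg/h

Ar enters only via H and leaves only via the purge: 348×0.402 = 0.122×(Ar in M), and the membrane unit passes all Ar, so Ar in R = Ar in M = 1146.7 kg/h.
NH3 in R: m_A = 348×0.598 + (1−0.122)·(1−0.671)·m_A, so m_A = 208.1/0.7111 = 292.64 kg/h.
R = 292.64 + 1146.7 = 1439.3 kg/h.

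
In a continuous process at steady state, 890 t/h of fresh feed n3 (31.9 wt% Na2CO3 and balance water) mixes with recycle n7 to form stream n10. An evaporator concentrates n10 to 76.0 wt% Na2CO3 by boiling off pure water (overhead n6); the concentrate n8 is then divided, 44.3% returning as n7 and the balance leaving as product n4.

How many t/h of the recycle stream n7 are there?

Overall Na2CO3 balance (none leaves overhead): Na2CO3 in fresh feed = Na2CO3 in product, i.e. 890×0.319 = (1−0.443)·n8·0.760.
n8 = 283.91/(0.760×0.557) = 670.67 t/h.
Recycle n7 = 0.443×670.67 = 297.11 t/h.

297.1 t/h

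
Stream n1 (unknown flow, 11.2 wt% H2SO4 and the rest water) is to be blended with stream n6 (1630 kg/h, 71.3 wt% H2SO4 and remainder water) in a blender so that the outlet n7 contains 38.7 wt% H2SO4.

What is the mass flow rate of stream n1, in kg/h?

Let n1 be the unknown flow. Total out = 1630 + n1.
H2SO4 balance: 1162.2 + 0.112·n1 = 0.387·(1630 + n1)
(0.112 − 0.387)·n1 = 0.387×1630 − 1162.2 = -531.38
n1 = -531.38 / -0.275 = 1932.3 kg/h

1932 kg/h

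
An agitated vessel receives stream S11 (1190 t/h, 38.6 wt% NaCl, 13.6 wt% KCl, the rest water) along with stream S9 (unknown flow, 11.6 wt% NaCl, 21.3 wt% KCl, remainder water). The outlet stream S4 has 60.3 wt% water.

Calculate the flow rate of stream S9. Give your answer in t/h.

2187 t/h

Let S9 be the unknown flow. Total out = 1190 + S9.
water balance: 568.82 + 0.671·S9 = 0.603·(1190 + S9)
(0.671 − 0.603)·S9 = 0.603×1190 − 568.82 = 148.75
S9 = 148.75 / 0.068 = 2187.5 t/h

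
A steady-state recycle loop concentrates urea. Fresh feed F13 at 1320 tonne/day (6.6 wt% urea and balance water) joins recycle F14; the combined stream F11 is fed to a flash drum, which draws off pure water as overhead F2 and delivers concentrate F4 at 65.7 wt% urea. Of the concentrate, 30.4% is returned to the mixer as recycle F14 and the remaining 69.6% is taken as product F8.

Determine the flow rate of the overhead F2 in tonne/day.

Overall urea balance (none leaves overhead): urea in fresh feed = urea in product, i.e. 1320×0.066 = (1−0.304)·F4·0.657.
F4 = 87.12/(0.657×0.696) = 190.52 tonne/day.
Recycle F14 = 0.304×190.52 = 57.918 tonne/day.
Combined feed F11 = 1320 + 57.918 = 1377.9 tonne/day.
Overhead F2 = F11 − F4 = 1377.9 − 190.52 = 1187.4 tonne/day.

1187 tonne/day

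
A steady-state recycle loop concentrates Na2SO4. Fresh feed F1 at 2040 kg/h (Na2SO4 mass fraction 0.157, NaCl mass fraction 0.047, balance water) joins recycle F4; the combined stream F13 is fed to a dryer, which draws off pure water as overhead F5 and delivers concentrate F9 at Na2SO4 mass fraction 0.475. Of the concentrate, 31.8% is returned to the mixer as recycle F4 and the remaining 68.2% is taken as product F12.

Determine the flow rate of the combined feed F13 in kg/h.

Overall Na2SO4 balance (none leaves overhead): Na2SO4 in fresh feed = Na2SO4 in product, i.e. 2040×0.157 = (1−0.318)·F9·0.475.
F9 = 320.28/(0.475×0.682) = 988.67 kg/h.
Recycle F4 = 0.318×988.67 = 314.4 kg/h.
Combined feed F13 = 2040 + 314.4 = 2354.4 kg/h.

2354 kg/h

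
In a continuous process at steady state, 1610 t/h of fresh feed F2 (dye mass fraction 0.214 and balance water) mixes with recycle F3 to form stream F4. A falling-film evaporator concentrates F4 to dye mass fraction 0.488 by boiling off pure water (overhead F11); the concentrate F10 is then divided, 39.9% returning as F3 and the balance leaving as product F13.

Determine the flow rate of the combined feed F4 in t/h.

2079 t/h

Overall dye balance (none leaves overhead): dye in fresh feed = dye in product, i.e. 1610×0.214 = (1−0.399)·F10·0.488.
F10 = 344.54/(0.488×0.601) = 1174.7 t/h.
Recycle F3 = 0.399×1174.7 = 468.73 t/h.
Combined feed F4 = 1610 + 468.73 = 2078.7 t/h.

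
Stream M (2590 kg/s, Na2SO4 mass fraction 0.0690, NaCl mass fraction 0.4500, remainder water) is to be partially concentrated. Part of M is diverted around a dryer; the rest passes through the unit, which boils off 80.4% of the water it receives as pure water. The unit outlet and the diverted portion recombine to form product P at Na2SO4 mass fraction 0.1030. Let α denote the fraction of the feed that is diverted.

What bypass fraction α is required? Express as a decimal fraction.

All 2590×0.069 = 178.71 kg/s of Na2SO4 reaches P, so P = 178.71/0.103 = 1735 kg/s and vapour = 854.95 kg/s.
The evaporator receives (1−α)·2590 of feed at 0.481 water and removes 0.804 of that water:
0.804×0.481×(1−α)×2590 = 854.95
(1−α) = 854.95/1001.6 = 0.8536;  α = 0.1464.

0.146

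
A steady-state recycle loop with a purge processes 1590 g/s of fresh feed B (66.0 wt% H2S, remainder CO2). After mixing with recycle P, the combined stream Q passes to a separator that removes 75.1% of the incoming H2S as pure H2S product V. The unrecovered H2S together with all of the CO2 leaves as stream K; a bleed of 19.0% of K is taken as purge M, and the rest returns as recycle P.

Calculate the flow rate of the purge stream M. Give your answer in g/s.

602.8 g/s

CO2 enters only via B and leaves only via the purge: 1590×0.340 = 0.190×(CO2 in K), and the separator passes all CO2, so CO2 in Q = CO2 in K = 2845.3 g/s.
H2S in Q: m_A = 1590×0.660 + (1−0.190)·(1−0.751)·m_A, so m_A = 1049.4/0.7983 = 1314.5 g/s.
K = (1−0.751)×1314.5 + 2845.3 = 3172.6 g/s.
Purge M = 0.190×3172.6 = 602.79 g/s.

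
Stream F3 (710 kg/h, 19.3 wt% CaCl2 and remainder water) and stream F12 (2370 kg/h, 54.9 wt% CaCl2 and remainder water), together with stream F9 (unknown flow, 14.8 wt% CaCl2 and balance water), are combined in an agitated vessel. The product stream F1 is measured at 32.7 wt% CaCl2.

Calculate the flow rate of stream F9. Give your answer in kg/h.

Let F9 be the unknown flow. Total out = 3080 + F9.
CaCl2 balance: 1438.2 + 0.148·F9 = 0.327·(3080 + F9)
(0.148 − 0.327)·F9 = 0.327×3080 − 1438.2 = -431
F9 = -431 / -0.179 = 2407.8 kg/h

2408 kg/h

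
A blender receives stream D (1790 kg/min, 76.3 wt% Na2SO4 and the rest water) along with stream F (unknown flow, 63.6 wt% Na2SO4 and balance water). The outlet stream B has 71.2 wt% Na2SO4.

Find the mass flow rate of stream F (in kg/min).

1201 kg/min

Let F be the unknown flow. Total out = 1790 + F.
Na2SO4 balance: 1365.8 + 0.636·F = 0.712·(1790 + F)
(0.636 − 0.712)·F = 0.712×1790 − 1365.8 = -91.29
F = -91.29 / -0.076 = 1201.2 kg/min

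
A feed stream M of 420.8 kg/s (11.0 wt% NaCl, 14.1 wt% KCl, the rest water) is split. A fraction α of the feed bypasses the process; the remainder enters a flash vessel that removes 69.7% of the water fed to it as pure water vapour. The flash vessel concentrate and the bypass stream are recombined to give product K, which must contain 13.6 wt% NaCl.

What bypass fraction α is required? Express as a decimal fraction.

0.634

All 420.8×0.110 = 46.288 kg/s of NaCl reaches K, so K = 46.288/0.136 = 340.35 kg/s and vapour = 80.447 kg/s.
The evaporator receives (1−α)·420.8 of feed at 0.749 water and removes 0.697 of that water:
0.697×0.749×(1−α)×420.8 = 80.447
(1−α) = 80.447/219.68 = 0.3662;  α = 0.6338.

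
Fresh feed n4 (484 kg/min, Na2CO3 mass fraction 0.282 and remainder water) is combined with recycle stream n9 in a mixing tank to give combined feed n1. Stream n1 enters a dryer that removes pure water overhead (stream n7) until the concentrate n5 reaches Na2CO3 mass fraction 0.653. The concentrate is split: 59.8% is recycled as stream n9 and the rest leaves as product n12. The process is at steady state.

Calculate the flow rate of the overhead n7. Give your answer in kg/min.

Overall Na2CO3 balance (none leaves overhead): Na2CO3 in fresh feed = Na2CO3 in product, i.e. 484×0.282 = (1−0.598)·n5·0.653.
n5 = 136.49/(0.653×0.402) = 519.94 kg/min.
Recycle n9 = 0.598×519.94 = 310.93 kg/min.
Combined feed n1 = 484 + 310.93 = 794.93 kg/min.
Overhead n7 = n1 − n5 = 794.93 − 519.94 = 274.98 kg/min.

275 kg/min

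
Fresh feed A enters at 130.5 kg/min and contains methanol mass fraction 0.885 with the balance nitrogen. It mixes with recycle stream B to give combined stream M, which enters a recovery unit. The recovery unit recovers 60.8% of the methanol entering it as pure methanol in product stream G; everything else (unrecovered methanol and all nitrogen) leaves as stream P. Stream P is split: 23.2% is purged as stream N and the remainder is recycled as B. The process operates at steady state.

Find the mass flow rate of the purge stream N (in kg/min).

30.03 kg/min

nitrogen enters only via A and leaves only via the purge: 130.5×0.115 = 0.232×(nitrogen in P), and the recovery unit passes all nitrogen, so nitrogen in M = nitrogen in P = 64.688 kg/min.
methanol in M: m_A = 130.5×0.885 + (1−0.232)·(1−0.608)·m_A, so m_A = 115.49/0.6989 = 165.24 kg/min.
P = (1−0.608)×165.24 + 64.688 = 129.46 kg/min.
Purge N = 0.232×129.46 = 30.035 kg/min.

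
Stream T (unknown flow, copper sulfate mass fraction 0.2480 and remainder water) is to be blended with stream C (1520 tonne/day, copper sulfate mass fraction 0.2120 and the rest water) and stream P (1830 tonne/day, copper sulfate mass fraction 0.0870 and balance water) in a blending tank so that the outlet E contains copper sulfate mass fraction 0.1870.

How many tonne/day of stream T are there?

Let T be the unknown flow. Total out = 3350 + T.
copper sulfate balance: 481.45 + 0.248·T = 0.187·(3350 + T)
(0.248 − 0.187)·T = 0.187×3350 − 481.45 = 145
T = 145 / 0.061 = 2377 tonne/day

2377 tonne/day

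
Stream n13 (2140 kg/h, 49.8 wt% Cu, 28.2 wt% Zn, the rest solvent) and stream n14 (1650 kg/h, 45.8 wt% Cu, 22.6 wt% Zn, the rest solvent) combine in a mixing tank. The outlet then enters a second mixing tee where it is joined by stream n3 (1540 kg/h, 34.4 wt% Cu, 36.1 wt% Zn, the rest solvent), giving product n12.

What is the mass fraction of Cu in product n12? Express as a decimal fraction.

0.441

Overall, product flow = 5330 kg/h.
Cu in = 2140×0.498 + 1650×0.458 + 1540×0.344 = 2351.2 kg/h.
Cu fraction in n12 = 0.441.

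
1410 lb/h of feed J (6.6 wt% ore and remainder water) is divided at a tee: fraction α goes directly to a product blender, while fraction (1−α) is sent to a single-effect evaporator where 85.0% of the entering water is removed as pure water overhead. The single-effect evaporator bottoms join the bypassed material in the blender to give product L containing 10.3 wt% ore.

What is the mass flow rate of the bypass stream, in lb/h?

All 1410×0.066 = 93.06 lb/h of ore reaches L, so L = 93.06/0.103 = 903.5 lb/h and vapour = 506.5 lb/h.
The evaporator receives (1−α)·1410 of feed at 0.934 water and removes 0.850 of that water:
0.850×0.934×(1−α)×1410 = 506.5
(1−α) = 506.5/1119.4 = 0.4525;  α = 0.5475.
Bypass flow = 0.5475×1410 = 772 lb/h.

772 lb/h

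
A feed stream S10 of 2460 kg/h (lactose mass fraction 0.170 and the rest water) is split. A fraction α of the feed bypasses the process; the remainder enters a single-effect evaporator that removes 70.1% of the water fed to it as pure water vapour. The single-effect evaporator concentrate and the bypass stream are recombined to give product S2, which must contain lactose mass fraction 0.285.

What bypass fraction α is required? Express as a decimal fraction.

All 2460×0.170 = 418.2 kg/h of lactose reaches S2, so S2 = 418.2/0.285 = 1467.4 kg/h and vapour = 992.63 kg/h.
The evaporator receives (1−α)·2460 of feed at 0.830 water and removes 0.701 of that water:
0.701×0.830×(1−α)×2460 = 992.63
(1−α) = 992.63/1431.3 = 0.6935;  α = 0.3065.

0.306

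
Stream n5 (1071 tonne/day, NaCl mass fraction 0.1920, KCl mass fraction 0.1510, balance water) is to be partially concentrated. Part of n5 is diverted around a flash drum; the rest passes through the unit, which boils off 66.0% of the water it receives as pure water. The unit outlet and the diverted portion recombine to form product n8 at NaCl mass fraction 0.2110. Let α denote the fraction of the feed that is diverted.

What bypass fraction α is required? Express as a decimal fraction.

All 1071×0.192 = 205.63 tonne/day of NaCl reaches n8, so n8 = 205.63/0.211 = 974.56 tonne/day and vapour = 96.441 tonne/day.
The evaporator receives (1−α)·1071 of feed at 0.657 water and removes 0.660 of that water:
0.660×0.657×(1−α)×1071 = 96.441
(1−α) = 96.441/464.41 = 0.2077;  α = 0.7923.

0.792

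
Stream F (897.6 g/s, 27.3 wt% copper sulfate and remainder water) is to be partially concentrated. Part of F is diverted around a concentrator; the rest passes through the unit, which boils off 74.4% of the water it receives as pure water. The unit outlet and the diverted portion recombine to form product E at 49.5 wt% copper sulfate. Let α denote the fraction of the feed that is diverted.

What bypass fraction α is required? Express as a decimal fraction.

0.171

All 897.6×0.273 = 245.04 g/s of copper sulfate reaches E, so E = 245.04/0.495 = 495.04 g/s and vapour = 402.56 g/s.
The evaporator receives (1−α)·897.6 of feed at 0.727 water and removes 0.744 of that water:
0.744×0.727×(1−α)×897.6 = 402.56
(1−α) = 402.56/485.5 = 0.8292;  α = 0.1708.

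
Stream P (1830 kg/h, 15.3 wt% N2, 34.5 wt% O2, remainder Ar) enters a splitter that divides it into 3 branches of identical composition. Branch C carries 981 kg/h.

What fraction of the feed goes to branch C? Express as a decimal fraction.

Fraction to C = 981/1830 = 0.5361.

0.536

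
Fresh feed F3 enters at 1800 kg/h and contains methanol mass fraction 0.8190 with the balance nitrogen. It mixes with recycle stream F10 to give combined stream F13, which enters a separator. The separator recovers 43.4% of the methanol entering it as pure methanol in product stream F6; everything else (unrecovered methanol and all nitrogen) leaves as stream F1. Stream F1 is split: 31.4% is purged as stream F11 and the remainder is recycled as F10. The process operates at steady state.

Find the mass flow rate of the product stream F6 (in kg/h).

methanol in F13: m_A = 1800×0.819 + (1−0.314)·(1−0.434)·m_A, so m_A = 1474.2/0.6117 = 2409.9 kg/h.
Product F6 = 0.434×2409.9 = 1045.9 kg/h.

1046 kg/h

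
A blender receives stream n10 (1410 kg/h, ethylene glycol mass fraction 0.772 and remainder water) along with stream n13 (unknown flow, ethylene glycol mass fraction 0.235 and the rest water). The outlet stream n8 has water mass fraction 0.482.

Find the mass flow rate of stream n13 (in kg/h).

Let n13 be the unknown flow. Total out = 1410 + n13.
water balance: 321.48 + 0.765·n13 = 0.482·(1410 + n13)
(0.765 − 0.482)·n13 = 0.482×1410 − 321.48 = 358.14
n13 = 358.14 / 0.283 = 1265.5 kg/h

1266 kg/h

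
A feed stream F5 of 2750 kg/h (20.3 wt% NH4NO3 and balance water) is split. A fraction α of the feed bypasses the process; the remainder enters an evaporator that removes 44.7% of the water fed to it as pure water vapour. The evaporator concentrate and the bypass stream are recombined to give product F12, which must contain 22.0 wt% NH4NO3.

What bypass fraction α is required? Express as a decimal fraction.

All 2750×0.203 = 558.25 kg/h of NH4NO3 reaches F12, so F12 = 558.25/0.220 = 2537.5 kg/h and vapour = 212.5 kg/h.
The evaporator receives (1−α)·2750 of feed at 0.797 water and removes 0.447 of that water:
0.447×0.797×(1−α)×2750 = 212.5
(1−α) = 212.5/979.71 = 0.2169;  α = 0.7831.

0.783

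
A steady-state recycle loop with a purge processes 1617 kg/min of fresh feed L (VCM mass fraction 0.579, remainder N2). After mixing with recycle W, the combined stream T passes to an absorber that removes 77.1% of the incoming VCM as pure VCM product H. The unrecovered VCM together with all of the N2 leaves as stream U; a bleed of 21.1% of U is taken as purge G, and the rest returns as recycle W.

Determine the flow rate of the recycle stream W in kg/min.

2752 kg/min

N2 enters only via L and leaves only via the purge: 1617×0.421 = 0.211×(N2 in U), and the absorber passes all N2, so N2 in T = N2 in U = 3226.3 kg/min.
VCM in T: m_A = 1617×0.579 + (1−0.211)·(1−0.771)·m_A, so m_A = 936.24/0.8193 = 1142.7 kg/min.
U = (1−0.771)×1142.7 + 3226.3 = 3488 kg/min.
Recycle W = (1−0.211)×3488 = 2752 kg/min.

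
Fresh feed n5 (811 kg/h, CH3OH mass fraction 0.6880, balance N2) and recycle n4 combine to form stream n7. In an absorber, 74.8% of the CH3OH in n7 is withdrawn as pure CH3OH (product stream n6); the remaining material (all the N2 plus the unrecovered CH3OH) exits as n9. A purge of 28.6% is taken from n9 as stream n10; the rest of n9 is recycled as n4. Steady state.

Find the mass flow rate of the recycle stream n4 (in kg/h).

N2 enters only via n5 and leaves only via the purge: 811×0.312 = 0.286×(N2 in n9), and the absorber passes all N2, so N2 in n7 = N2 in n9 = 884.73 kg/h.
CH3OH in n7: m_A = 811×0.688 + (1−0.286)·(1−0.748)·m_A, so m_A = 557.97/0.8201 = 680.39 kg/h.
n9 = (1−0.748)×680.39 + 884.73 = 1056.2 kg/h.
Recycle n4 = (1−0.286)×1056.2 = 754.12 kg/h.

754.1 kg/h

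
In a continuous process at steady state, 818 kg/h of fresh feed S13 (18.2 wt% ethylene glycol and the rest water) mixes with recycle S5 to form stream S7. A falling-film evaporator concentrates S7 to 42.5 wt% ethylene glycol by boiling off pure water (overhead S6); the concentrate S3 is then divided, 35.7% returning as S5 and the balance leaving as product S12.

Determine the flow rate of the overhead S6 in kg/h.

467.7 kg/h

Overall ethylene glycol balance (none leaves overhead): ethylene glycol in fresh feed = ethylene glycol in product, i.e. 818×0.182 = (1−0.357)·S3·0.425.
S3 = 148.88/(0.425×0.643) = 544.78 kg/h.
Recycle S5 = 0.357×544.78 = 194.49 kg/h.
Combined feed S7 = 818 + 194.49 = 1012.5 kg/h.
Overhead S6 = S7 − S3 = 1012.5 − 544.78 = 467.7 kg/h.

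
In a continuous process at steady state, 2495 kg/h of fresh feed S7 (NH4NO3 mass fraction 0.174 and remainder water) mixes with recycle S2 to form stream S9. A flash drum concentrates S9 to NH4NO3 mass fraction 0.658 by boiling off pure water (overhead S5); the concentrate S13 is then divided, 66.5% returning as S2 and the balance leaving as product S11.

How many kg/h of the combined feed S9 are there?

3805 kg/h

Overall NH4NO3 balance (none leaves overhead): NH4NO3 in fresh feed = NH4NO3 in product, i.e. 2495×0.174 = (1−0.665)·S13·0.658.
S13 = 434.13/(0.658×0.335) = 1969.5 kg/h.
Recycle S2 = 0.665×1969.5 = 1309.7 kg/h.
Combined feed S9 = 2495 + 1309.7 = 3804.7 kg/h.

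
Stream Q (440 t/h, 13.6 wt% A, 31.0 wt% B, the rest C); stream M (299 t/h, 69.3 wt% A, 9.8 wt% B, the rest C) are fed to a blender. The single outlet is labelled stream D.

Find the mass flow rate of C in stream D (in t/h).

C out = C in = 440×0.554 + 299×0.209 = 306.25 t/h.

306.3 t/h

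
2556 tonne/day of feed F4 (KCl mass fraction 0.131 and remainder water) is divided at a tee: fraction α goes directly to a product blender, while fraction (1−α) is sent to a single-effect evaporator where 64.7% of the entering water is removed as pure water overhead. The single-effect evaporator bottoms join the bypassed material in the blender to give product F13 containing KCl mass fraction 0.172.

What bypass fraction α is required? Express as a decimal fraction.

All 2556×0.131 = 334.84 tonne/day of KCl reaches F13, so F13 = 334.84/0.172 = 1946.7 tonne/day and vapour = 609.28 tonne/day.
The evaporator receives (1−α)·2556 of feed at 0.869 water and removes 0.647 of that water:
0.647×0.869×(1−α)×2556 = 609.28
(1−α) = 609.28/1437.1 = 0.4240;  α = 0.5760.

0.576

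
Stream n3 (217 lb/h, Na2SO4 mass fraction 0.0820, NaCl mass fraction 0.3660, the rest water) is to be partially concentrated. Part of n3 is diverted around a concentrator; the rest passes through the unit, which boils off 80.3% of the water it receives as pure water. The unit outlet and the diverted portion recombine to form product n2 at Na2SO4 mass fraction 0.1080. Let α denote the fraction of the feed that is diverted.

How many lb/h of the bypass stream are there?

All 217×0.082 = 17.794 lb/h of Na2SO4 reaches n2, so n2 = 17.794/0.108 = 164.76 lb/h and vapour = 52.241 lb/h.
The evaporator receives (1−α)·217 of feed at 0.552 water and removes 0.803 of that water:
0.803×0.552×(1−α)×217 = 52.241
(1−α) = 52.241/96.187 = 0.5431;  α = 0.4569.
Bypass flow = 0.4569×217 = 99.143 lb/h.

99.14 lb/h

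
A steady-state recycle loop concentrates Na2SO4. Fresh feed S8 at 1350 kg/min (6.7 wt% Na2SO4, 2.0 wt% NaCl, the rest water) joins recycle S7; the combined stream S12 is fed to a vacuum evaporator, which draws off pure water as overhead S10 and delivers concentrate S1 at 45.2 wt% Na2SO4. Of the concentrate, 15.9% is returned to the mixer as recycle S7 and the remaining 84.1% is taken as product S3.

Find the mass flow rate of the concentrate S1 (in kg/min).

237.9 kg/min

Overall Na2SO4 balance (none leaves overhead): Na2SO4 in fresh feed = Na2SO4 in product, i.e. 1350×0.067 = (1−0.159)·S1·0.452.
S1 = 90.45/(0.452×0.841) = 237.94 kg/min.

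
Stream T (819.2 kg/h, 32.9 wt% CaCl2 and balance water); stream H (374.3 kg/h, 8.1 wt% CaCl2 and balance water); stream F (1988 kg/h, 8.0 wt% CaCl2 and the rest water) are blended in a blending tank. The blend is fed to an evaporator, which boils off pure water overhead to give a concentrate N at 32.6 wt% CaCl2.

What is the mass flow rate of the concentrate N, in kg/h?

CaCl2 entering = 819.2×0.329 + 374.3×0.081 + 1988×0.080 = 458.88 kg/h.
All CaCl2 reports to N, so N = 458.88/0.326 = 1407.6 kg/h.

1408 kg/h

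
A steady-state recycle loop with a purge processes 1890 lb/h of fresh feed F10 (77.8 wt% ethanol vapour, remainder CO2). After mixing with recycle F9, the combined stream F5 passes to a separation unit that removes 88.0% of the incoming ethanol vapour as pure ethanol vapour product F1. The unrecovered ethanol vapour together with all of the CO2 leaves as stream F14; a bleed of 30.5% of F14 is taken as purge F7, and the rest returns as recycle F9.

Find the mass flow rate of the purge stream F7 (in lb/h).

CO2 enters only via F10 and leaves only via the purge: 1890×0.222 = 0.305×(CO2 in F14), and the separation unit passes all CO2, so CO2 in F5 = CO2 in F14 = 1375.7 lb/h.
ethanol vapour in F5: m_A = 1890×0.778 + (1−0.305)·(1−0.880)·m_A, so m_A = 1470.4/0.9166 = 1604.2 lb/h.
F14 = (1−0.880)×1604.2 + 1375.7 = 1568.2 lb/h.
Purge F7 = 0.305×1568.2 = 478.29 lb/h.

478.3 lb/h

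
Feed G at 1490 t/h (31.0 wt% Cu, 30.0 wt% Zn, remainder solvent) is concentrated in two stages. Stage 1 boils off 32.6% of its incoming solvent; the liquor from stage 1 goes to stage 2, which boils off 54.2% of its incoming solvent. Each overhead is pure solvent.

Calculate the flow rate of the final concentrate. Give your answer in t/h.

1088 t/h

solvent in feed = 1490×0.390 = 581.1 t/h.
After stage 1: solvent left = (1−0.326)×581.1 = 391.66; stream total = 1300.6 t/h.
After stage 2: solvent left = (1−0.542)×391.66 = 179.38; final concentrate = 1088.3 t/h.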